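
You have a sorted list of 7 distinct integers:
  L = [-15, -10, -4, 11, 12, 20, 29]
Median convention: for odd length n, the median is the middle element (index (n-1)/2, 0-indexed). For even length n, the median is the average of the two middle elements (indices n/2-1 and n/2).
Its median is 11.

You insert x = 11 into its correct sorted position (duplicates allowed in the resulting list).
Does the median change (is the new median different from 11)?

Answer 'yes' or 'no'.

Answer: no

Derivation:
Old median = 11
Insert x = 11
New median = 11
Changed? no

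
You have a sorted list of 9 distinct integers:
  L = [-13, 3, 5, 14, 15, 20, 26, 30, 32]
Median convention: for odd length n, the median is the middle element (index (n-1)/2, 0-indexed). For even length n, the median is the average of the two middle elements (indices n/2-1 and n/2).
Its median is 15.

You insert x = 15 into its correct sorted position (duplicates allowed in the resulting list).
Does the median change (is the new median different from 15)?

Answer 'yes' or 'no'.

Old median = 15
Insert x = 15
New median = 15
Changed? no

Answer: no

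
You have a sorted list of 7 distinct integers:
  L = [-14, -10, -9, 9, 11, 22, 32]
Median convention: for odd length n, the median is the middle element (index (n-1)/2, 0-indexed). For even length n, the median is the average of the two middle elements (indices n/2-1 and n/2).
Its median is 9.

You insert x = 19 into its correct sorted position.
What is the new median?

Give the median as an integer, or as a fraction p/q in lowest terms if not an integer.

Old list (sorted, length 7): [-14, -10, -9, 9, 11, 22, 32]
Old median = 9
Insert x = 19
Old length odd (7). Middle was index 3 = 9.
New length even (8). New median = avg of two middle elements.
x = 19: 5 elements are < x, 2 elements are > x.
New sorted list: [-14, -10, -9, 9, 11, 19, 22, 32]
New median = 10

Answer: 10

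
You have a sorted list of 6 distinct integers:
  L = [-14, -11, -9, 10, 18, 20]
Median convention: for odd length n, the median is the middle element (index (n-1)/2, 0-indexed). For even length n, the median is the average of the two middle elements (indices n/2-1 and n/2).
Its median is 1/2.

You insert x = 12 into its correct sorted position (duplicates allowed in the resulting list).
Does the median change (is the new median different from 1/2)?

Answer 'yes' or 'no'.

Answer: yes

Derivation:
Old median = 1/2
Insert x = 12
New median = 10
Changed? yes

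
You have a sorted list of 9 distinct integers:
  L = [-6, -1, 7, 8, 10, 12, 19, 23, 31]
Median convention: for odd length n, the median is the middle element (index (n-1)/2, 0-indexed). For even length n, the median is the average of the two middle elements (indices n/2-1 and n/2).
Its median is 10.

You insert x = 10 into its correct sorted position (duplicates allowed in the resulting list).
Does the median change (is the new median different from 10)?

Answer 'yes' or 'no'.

Old median = 10
Insert x = 10
New median = 10
Changed? no

Answer: no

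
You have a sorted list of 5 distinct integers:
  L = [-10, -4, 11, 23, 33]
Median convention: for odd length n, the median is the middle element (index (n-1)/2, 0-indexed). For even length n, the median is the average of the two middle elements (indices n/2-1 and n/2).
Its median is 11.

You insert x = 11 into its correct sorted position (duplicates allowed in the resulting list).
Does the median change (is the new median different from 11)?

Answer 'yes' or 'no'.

Old median = 11
Insert x = 11
New median = 11
Changed? no

Answer: no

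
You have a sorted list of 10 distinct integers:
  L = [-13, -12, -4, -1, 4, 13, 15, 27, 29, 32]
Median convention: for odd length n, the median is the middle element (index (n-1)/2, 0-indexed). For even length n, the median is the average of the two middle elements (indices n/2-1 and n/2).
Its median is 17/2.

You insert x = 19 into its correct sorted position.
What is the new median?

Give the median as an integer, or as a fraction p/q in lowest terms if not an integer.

Old list (sorted, length 10): [-13, -12, -4, -1, 4, 13, 15, 27, 29, 32]
Old median = 17/2
Insert x = 19
Old length even (10). Middle pair: indices 4,5 = 4,13.
New length odd (11). New median = single middle element.
x = 19: 7 elements are < x, 3 elements are > x.
New sorted list: [-13, -12, -4, -1, 4, 13, 15, 19, 27, 29, 32]
New median = 13

Answer: 13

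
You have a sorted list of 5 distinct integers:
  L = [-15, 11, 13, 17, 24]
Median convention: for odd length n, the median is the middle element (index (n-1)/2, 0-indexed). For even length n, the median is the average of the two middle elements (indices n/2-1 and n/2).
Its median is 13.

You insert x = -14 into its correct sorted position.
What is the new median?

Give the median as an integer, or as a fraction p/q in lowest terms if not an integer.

Old list (sorted, length 5): [-15, 11, 13, 17, 24]
Old median = 13
Insert x = -14
Old length odd (5). Middle was index 2 = 13.
New length even (6). New median = avg of two middle elements.
x = -14: 1 elements are < x, 4 elements are > x.
New sorted list: [-15, -14, 11, 13, 17, 24]
New median = 12

Answer: 12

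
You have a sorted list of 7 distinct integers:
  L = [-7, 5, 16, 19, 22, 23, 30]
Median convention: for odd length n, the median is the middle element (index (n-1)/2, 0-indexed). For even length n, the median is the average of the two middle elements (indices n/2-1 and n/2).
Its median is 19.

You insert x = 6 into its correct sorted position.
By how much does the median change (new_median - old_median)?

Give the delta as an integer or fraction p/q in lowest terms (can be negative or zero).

Old median = 19
After inserting x = 6: new sorted = [-7, 5, 6, 16, 19, 22, 23, 30]
New median = 35/2
Delta = 35/2 - 19 = -3/2

Answer: -3/2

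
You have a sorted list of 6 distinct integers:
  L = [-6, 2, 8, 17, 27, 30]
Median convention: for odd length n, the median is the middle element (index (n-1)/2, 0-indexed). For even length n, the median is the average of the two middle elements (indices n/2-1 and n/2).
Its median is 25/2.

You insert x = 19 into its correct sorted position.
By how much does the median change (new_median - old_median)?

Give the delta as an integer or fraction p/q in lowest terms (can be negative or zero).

Old median = 25/2
After inserting x = 19: new sorted = [-6, 2, 8, 17, 19, 27, 30]
New median = 17
Delta = 17 - 25/2 = 9/2

Answer: 9/2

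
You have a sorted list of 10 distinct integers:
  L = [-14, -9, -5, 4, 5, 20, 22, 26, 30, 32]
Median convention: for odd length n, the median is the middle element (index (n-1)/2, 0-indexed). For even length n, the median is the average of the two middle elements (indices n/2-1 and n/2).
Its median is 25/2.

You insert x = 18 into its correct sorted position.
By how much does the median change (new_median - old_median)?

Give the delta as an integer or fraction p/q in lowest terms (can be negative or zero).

Old median = 25/2
After inserting x = 18: new sorted = [-14, -9, -5, 4, 5, 18, 20, 22, 26, 30, 32]
New median = 18
Delta = 18 - 25/2 = 11/2

Answer: 11/2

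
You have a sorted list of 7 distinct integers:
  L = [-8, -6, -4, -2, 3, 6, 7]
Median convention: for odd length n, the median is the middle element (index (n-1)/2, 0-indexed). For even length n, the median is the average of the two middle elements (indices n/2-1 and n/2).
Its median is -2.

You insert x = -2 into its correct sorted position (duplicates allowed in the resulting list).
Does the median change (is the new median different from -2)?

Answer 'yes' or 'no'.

Old median = -2
Insert x = -2
New median = -2
Changed? no

Answer: no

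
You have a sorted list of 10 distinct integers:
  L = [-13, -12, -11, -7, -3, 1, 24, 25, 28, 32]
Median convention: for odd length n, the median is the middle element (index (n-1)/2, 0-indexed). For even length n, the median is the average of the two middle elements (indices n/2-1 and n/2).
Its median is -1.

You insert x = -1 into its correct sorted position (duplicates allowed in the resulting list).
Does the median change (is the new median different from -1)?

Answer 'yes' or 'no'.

Answer: no

Derivation:
Old median = -1
Insert x = -1
New median = -1
Changed? no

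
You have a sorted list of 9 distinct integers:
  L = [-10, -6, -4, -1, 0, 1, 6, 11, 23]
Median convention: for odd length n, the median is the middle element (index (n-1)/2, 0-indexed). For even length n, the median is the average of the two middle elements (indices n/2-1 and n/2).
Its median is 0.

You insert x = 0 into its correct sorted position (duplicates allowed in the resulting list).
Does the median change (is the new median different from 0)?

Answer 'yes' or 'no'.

Answer: no

Derivation:
Old median = 0
Insert x = 0
New median = 0
Changed? no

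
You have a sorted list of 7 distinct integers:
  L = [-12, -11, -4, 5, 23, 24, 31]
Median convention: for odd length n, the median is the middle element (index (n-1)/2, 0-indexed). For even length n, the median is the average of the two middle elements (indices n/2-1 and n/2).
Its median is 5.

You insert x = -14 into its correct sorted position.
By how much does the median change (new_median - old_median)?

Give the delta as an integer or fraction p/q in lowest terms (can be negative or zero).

Answer: -9/2

Derivation:
Old median = 5
After inserting x = -14: new sorted = [-14, -12, -11, -4, 5, 23, 24, 31]
New median = 1/2
Delta = 1/2 - 5 = -9/2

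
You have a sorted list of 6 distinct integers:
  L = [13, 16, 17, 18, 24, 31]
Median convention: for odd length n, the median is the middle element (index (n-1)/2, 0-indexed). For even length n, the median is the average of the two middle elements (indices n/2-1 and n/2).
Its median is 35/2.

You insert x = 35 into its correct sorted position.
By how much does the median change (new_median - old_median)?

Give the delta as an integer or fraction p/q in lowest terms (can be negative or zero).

Old median = 35/2
After inserting x = 35: new sorted = [13, 16, 17, 18, 24, 31, 35]
New median = 18
Delta = 18 - 35/2 = 1/2

Answer: 1/2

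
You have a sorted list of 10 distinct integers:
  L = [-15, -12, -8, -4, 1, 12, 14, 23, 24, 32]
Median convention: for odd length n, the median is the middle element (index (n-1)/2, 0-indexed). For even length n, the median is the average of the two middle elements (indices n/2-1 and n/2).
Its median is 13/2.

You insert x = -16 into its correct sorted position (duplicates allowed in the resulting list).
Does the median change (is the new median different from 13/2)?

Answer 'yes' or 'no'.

Answer: yes

Derivation:
Old median = 13/2
Insert x = -16
New median = 1
Changed? yes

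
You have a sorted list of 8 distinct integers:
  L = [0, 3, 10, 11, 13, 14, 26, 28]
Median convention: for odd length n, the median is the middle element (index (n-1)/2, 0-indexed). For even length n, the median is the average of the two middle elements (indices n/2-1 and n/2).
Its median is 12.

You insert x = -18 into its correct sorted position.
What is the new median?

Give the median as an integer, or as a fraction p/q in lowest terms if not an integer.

Old list (sorted, length 8): [0, 3, 10, 11, 13, 14, 26, 28]
Old median = 12
Insert x = -18
Old length even (8). Middle pair: indices 3,4 = 11,13.
New length odd (9). New median = single middle element.
x = -18: 0 elements are < x, 8 elements are > x.
New sorted list: [-18, 0, 3, 10, 11, 13, 14, 26, 28]
New median = 11

Answer: 11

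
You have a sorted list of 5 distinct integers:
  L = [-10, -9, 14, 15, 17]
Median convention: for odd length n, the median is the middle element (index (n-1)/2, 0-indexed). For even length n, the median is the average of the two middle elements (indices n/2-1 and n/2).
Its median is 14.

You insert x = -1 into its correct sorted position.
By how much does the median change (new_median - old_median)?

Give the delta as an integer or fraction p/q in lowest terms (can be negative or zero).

Answer: -15/2

Derivation:
Old median = 14
After inserting x = -1: new sorted = [-10, -9, -1, 14, 15, 17]
New median = 13/2
Delta = 13/2 - 14 = -15/2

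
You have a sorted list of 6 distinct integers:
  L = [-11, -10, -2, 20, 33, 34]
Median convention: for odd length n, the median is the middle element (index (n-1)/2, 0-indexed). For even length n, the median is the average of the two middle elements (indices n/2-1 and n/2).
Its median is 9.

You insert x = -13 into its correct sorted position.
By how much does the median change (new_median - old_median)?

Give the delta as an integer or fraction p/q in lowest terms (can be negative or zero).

Old median = 9
After inserting x = -13: new sorted = [-13, -11, -10, -2, 20, 33, 34]
New median = -2
Delta = -2 - 9 = -11

Answer: -11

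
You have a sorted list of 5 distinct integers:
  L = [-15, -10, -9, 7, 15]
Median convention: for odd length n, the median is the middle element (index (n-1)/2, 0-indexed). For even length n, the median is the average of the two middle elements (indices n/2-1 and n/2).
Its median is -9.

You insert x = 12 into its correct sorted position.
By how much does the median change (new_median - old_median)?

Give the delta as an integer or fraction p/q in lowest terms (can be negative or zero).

Answer: 8

Derivation:
Old median = -9
After inserting x = 12: new sorted = [-15, -10, -9, 7, 12, 15]
New median = -1
Delta = -1 - -9 = 8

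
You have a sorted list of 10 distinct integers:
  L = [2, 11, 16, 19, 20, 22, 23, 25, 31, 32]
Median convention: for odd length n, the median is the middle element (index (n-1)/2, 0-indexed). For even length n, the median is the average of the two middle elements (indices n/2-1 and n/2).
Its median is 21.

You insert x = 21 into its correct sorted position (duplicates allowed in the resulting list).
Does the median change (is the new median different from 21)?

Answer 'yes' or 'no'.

Answer: no

Derivation:
Old median = 21
Insert x = 21
New median = 21
Changed? no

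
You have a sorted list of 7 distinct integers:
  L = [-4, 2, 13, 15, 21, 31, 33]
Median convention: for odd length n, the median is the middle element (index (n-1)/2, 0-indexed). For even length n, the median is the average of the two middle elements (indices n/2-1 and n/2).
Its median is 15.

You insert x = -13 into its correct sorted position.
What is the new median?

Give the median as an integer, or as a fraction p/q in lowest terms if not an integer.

Answer: 14

Derivation:
Old list (sorted, length 7): [-4, 2, 13, 15, 21, 31, 33]
Old median = 15
Insert x = -13
Old length odd (7). Middle was index 3 = 15.
New length even (8). New median = avg of two middle elements.
x = -13: 0 elements are < x, 7 elements are > x.
New sorted list: [-13, -4, 2, 13, 15, 21, 31, 33]
New median = 14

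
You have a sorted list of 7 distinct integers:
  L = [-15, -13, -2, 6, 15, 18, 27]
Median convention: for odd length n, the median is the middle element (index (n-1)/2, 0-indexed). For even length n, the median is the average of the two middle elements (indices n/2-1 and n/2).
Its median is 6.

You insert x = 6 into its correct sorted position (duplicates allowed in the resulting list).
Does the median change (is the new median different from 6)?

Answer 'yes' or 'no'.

Old median = 6
Insert x = 6
New median = 6
Changed? no

Answer: no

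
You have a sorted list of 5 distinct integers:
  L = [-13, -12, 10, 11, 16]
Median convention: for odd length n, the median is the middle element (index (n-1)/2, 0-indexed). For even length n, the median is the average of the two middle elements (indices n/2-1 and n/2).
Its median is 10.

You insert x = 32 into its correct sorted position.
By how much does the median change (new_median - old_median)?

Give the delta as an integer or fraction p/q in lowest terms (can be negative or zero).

Answer: 1/2

Derivation:
Old median = 10
After inserting x = 32: new sorted = [-13, -12, 10, 11, 16, 32]
New median = 21/2
Delta = 21/2 - 10 = 1/2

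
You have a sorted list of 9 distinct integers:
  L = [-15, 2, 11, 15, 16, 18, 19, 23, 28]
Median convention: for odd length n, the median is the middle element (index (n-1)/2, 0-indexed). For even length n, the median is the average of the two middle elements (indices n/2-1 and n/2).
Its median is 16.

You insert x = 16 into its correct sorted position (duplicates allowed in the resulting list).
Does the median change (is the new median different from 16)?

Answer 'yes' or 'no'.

Answer: no

Derivation:
Old median = 16
Insert x = 16
New median = 16
Changed? no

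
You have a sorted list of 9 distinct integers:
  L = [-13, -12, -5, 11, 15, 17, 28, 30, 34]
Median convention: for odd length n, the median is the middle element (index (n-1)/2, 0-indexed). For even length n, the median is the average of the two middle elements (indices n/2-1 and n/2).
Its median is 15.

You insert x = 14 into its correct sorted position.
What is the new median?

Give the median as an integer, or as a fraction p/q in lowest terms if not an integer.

Old list (sorted, length 9): [-13, -12, -5, 11, 15, 17, 28, 30, 34]
Old median = 15
Insert x = 14
Old length odd (9). Middle was index 4 = 15.
New length even (10). New median = avg of two middle elements.
x = 14: 4 elements are < x, 5 elements are > x.
New sorted list: [-13, -12, -5, 11, 14, 15, 17, 28, 30, 34]
New median = 29/2

Answer: 29/2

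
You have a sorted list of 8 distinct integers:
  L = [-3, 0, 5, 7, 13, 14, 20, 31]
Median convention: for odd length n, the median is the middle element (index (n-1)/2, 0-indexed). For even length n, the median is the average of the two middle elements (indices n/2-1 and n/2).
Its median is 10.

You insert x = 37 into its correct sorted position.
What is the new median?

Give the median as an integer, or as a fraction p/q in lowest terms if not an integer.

Old list (sorted, length 8): [-3, 0, 5, 7, 13, 14, 20, 31]
Old median = 10
Insert x = 37
Old length even (8). Middle pair: indices 3,4 = 7,13.
New length odd (9). New median = single middle element.
x = 37: 8 elements are < x, 0 elements are > x.
New sorted list: [-3, 0, 5, 7, 13, 14, 20, 31, 37]
New median = 13

Answer: 13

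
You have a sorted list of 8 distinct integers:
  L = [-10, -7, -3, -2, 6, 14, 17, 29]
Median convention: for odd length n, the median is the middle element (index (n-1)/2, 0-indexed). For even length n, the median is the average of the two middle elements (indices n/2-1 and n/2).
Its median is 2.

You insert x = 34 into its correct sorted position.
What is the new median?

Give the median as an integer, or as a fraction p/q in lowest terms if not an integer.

Answer: 6

Derivation:
Old list (sorted, length 8): [-10, -7, -3, -2, 6, 14, 17, 29]
Old median = 2
Insert x = 34
Old length even (8). Middle pair: indices 3,4 = -2,6.
New length odd (9). New median = single middle element.
x = 34: 8 elements are < x, 0 elements are > x.
New sorted list: [-10, -7, -3, -2, 6, 14, 17, 29, 34]
New median = 6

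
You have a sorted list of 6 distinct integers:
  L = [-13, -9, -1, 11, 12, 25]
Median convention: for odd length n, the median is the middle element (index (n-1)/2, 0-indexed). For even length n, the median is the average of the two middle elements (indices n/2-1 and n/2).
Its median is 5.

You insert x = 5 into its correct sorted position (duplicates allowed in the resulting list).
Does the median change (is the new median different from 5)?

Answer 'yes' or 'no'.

Answer: no

Derivation:
Old median = 5
Insert x = 5
New median = 5
Changed? no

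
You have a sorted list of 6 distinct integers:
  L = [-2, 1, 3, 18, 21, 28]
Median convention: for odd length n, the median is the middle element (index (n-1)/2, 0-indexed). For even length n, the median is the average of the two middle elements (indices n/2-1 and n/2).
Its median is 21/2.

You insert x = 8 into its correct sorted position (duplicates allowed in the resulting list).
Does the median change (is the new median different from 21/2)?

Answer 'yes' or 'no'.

Answer: yes

Derivation:
Old median = 21/2
Insert x = 8
New median = 8
Changed? yes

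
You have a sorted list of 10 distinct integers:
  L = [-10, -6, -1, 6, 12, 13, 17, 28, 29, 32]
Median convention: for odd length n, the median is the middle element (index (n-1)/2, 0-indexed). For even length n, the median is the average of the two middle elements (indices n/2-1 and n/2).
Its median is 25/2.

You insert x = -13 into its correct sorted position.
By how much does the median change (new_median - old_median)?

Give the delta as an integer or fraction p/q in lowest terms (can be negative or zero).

Old median = 25/2
After inserting x = -13: new sorted = [-13, -10, -6, -1, 6, 12, 13, 17, 28, 29, 32]
New median = 12
Delta = 12 - 25/2 = -1/2

Answer: -1/2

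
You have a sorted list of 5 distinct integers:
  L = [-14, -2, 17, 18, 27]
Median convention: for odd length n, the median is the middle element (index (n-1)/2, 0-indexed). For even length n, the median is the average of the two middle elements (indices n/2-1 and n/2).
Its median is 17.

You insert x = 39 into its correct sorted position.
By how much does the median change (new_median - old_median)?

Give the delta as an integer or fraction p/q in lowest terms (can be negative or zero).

Answer: 1/2

Derivation:
Old median = 17
After inserting x = 39: new sorted = [-14, -2, 17, 18, 27, 39]
New median = 35/2
Delta = 35/2 - 17 = 1/2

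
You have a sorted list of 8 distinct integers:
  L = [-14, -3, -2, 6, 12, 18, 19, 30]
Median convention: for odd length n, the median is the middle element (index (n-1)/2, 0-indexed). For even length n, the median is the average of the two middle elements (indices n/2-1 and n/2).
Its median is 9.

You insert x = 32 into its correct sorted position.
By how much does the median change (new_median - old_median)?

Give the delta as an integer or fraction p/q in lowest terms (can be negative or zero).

Answer: 3

Derivation:
Old median = 9
After inserting x = 32: new sorted = [-14, -3, -2, 6, 12, 18, 19, 30, 32]
New median = 12
Delta = 12 - 9 = 3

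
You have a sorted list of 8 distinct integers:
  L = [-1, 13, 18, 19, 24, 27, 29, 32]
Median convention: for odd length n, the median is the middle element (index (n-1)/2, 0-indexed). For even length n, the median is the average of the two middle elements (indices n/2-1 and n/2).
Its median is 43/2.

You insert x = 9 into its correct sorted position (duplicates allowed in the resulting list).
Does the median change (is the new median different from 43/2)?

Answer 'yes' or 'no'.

Answer: yes

Derivation:
Old median = 43/2
Insert x = 9
New median = 19
Changed? yes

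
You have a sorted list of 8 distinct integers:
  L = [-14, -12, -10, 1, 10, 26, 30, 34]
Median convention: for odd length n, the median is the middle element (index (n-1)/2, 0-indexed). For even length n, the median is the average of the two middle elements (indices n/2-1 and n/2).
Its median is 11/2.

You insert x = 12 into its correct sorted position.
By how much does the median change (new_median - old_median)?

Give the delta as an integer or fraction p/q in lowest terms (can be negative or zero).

Answer: 9/2

Derivation:
Old median = 11/2
After inserting x = 12: new sorted = [-14, -12, -10, 1, 10, 12, 26, 30, 34]
New median = 10
Delta = 10 - 11/2 = 9/2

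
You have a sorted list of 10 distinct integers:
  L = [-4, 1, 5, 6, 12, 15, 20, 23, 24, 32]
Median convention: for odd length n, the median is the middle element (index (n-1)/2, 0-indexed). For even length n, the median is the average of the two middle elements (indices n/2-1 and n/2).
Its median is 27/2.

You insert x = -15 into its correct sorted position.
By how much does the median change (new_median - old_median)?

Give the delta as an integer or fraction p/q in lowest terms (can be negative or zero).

Old median = 27/2
After inserting x = -15: new sorted = [-15, -4, 1, 5, 6, 12, 15, 20, 23, 24, 32]
New median = 12
Delta = 12 - 27/2 = -3/2

Answer: -3/2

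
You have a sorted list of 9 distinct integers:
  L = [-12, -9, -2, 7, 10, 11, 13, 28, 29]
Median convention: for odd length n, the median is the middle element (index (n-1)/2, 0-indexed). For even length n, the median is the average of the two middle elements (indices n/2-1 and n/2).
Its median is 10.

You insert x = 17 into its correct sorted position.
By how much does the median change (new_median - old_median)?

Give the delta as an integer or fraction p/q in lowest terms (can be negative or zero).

Answer: 1/2

Derivation:
Old median = 10
After inserting x = 17: new sorted = [-12, -9, -2, 7, 10, 11, 13, 17, 28, 29]
New median = 21/2
Delta = 21/2 - 10 = 1/2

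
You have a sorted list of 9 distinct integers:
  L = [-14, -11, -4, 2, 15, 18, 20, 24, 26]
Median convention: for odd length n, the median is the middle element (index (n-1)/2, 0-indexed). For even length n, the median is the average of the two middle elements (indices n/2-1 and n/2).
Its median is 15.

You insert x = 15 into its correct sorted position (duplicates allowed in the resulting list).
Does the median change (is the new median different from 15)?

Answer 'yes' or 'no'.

Answer: no

Derivation:
Old median = 15
Insert x = 15
New median = 15
Changed? no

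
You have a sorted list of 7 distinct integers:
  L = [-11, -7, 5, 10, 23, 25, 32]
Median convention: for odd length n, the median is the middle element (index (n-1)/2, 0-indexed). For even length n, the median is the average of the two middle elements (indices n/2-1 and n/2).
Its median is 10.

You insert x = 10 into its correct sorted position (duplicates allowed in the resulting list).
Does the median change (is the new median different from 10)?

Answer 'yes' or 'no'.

Answer: no

Derivation:
Old median = 10
Insert x = 10
New median = 10
Changed? no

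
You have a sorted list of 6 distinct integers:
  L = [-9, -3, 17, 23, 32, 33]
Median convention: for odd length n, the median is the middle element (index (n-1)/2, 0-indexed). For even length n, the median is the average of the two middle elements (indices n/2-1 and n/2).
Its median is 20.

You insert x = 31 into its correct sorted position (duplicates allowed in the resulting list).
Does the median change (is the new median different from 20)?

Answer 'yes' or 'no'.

Answer: yes

Derivation:
Old median = 20
Insert x = 31
New median = 23
Changed? yes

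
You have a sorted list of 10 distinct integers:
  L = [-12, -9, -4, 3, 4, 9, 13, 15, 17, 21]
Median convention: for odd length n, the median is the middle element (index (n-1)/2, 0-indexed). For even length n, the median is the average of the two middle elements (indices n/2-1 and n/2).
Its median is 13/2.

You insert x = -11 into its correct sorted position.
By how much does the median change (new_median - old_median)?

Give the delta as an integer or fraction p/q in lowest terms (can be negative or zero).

Old median = 13/2
After inserting x = -11: new sorted = [-12, -11, -9, -4, 3, 4, 9, 13, 15, 17, 21]
New median = 4
Delta = 4 - 13/2 = -5/2

Answer: -5/2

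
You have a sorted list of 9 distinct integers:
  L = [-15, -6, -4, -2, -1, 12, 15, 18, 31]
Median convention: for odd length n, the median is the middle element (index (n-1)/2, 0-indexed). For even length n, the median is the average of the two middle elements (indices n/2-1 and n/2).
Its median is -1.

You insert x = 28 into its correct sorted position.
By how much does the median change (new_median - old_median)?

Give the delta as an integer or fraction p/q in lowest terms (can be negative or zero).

Old median = -1
After inserting x = 28: new sorted = [-15, -6, -4, -2, -1, 12, 15, 18, 28, 31]
New median = 11/2
Delta = 11/2 - -1 = 13/2

Answer: 13/2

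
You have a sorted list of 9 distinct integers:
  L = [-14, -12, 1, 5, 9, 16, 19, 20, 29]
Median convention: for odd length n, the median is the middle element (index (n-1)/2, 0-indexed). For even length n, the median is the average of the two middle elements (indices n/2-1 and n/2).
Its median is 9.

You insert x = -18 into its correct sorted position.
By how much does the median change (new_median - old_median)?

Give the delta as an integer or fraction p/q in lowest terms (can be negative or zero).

Old median = 9
After inserting x = -18: new sorted = [-18, -14, -12, 1, 5, 9, 16, 19, 20, 29]
New median = 7
Delta = 7 - 9 = -2

Answer: -2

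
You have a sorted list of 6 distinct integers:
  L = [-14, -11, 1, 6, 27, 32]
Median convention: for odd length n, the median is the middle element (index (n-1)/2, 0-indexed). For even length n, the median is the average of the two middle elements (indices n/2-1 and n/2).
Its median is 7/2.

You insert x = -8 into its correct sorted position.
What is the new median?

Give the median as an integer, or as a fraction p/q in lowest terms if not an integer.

Old list (sorted, length 6): [-14, -11, 1, 6, 27, 32]
Old median = 7/2
Insert x = -8
Old length even (6). Middle pair: indices 2,3 = 1,6.
New length odd (7). New median = single middle element.
x = -8: 2 elements are < x, 4 elements are > x.
New sorted list: [-14, -11, -8, 1, 6, 27, 32]
New median = 1

Answer: 1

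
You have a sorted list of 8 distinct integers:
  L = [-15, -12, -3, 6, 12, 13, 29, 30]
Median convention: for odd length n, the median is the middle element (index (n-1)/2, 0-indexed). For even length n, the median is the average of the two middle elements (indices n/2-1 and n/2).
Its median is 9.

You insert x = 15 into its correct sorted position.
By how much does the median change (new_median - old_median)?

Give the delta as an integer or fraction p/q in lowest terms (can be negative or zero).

Answer: 3

Derivation:
Old median = 9
After inserting x = 15: new sorted = [-15, -12, -3, 6, 12, 13, 15, 29, 30]
New median = 12
Delta = 12 - 9 = 3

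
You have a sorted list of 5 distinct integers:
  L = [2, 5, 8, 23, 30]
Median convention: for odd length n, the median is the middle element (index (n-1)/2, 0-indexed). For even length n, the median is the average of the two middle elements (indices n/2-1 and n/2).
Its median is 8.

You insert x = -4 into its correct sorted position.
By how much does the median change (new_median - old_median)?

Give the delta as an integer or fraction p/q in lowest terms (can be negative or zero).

Answer: -3/2

Derivation:
Old median = 8
After inserting x = -4: new sorted = [-4, 2, 5, 8, 23, 30]
New median = 13/2
Delta = 13/2 - 8 = -3/2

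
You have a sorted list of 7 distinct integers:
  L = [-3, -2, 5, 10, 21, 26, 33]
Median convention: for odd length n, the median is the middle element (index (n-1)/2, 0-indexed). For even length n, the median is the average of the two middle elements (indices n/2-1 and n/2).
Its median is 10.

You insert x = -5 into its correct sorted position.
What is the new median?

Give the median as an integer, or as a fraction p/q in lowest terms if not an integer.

Answer: 15/2

Derivation:
Old list (sorted, length 7): [-3, -2, 5, 10, 21, 26, 33]
Old median = 10
Insert x = -5
Old length odd (7). Middle was index 3 = 10.
New length even (8). New median = avg of two middle elements.
x = -5: 0 elements are < x, 7 elements are > x.
New sorted list: [-5, -3, -2, 5, 10, 21, 26, 33]
New median = 15/2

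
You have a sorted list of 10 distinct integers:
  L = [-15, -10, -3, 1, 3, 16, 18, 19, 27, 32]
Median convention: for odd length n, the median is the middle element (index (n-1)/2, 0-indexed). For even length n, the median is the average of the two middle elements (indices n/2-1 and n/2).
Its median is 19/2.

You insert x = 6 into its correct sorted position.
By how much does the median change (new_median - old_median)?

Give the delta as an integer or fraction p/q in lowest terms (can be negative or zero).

Old median = 19/2
After inserting x = 6: new sorted = [-15, -10, -3, 1, 3, 6, 16, 18, 19, 27, 32]
New median = 6
Delta = 6 - 19/2 = -7/2

Answer: -7/2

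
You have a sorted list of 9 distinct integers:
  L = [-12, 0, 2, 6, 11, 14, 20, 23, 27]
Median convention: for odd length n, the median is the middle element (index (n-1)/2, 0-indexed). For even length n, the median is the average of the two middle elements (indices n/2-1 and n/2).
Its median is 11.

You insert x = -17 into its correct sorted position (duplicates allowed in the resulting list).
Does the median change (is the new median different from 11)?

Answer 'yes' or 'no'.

Old median = 11
Insert x = -17
New median = 17/2
Changed? yes

Answer: yes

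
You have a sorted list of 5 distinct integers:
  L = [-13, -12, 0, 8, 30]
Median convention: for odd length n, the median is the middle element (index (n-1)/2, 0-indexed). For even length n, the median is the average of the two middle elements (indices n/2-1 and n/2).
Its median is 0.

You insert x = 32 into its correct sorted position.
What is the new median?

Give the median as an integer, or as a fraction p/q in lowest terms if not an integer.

Old list (sorted, length 5): [-13, -12, 0, 8, 30]
Old median = 0
Insert x = 32
Old length odd (5). Middle was index 2 = 0.
New length even (6). New median = avg of two middle elements.
x = 32: 5 elements are < x, 0 elements are > x.
New sorted list: [-13, -12, 0, 8, 30, 32]
New median = 4

Answer: 4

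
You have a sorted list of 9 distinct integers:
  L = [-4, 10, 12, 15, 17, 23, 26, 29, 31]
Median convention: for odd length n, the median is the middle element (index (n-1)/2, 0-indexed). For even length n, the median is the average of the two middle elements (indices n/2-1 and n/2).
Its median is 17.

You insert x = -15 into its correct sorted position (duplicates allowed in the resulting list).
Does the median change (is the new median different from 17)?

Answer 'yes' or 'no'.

Old median = 17
Insert x = -15
New median = 16
Changed? yes

Answer: yes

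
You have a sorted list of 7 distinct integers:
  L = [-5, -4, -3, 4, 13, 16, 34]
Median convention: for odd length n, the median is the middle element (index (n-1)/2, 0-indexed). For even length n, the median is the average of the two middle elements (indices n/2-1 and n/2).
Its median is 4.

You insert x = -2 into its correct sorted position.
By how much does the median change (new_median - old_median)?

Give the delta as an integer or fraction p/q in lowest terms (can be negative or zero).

Old median = 4
After inserting x = -2: new sorted = [-5, -4, -3, -2, 4, 13, 16, 34]
New median = 1
Delta = 1 - 4 = -3

Answer: -3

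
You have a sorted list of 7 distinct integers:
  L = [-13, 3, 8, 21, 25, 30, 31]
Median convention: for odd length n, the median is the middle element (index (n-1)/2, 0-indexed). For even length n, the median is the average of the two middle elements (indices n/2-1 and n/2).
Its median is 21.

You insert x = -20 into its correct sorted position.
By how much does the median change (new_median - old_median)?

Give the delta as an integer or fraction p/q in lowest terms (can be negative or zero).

Answer: -13/2

Derivation:
Old median = 21
After inserting x = -20: new sorted = [-20, -13, 3, 8, 21, 25, 30, 31]
New median = 29/2
Delta = 29/2 - 21 = -13/2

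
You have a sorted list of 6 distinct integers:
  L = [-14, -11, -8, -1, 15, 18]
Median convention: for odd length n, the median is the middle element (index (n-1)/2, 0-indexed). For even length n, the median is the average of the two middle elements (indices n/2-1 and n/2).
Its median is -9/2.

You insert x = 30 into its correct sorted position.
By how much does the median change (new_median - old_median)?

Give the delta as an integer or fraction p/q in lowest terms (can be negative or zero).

Old median = -9/2
After inserting x = 30: new sorted = [-14, -11, -8, -1, 15, 18, 30]
New median = -1
Delta = -1 - -9/2 = 7/2

Answer: 7/2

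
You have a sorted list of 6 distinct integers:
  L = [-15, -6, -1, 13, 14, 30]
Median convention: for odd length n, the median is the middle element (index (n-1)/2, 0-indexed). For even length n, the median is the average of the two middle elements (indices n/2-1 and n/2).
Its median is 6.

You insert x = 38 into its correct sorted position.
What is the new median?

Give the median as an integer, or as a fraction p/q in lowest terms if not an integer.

Answer: 13

Derivation:
Old list (sorted, length 6): [-15, -6, -1, 13, 14, 30]
Old median = 6
Insert x = 38
Old length even (6). Middle pair: indices 2,3 = -1,13.
New length odd (7). New median = single middle element.
x = 38: 6 elements are < x, 0 elements are > x.
New sorted list: [-15, -6, -1, 13, 14, 30, 38]
New median = 13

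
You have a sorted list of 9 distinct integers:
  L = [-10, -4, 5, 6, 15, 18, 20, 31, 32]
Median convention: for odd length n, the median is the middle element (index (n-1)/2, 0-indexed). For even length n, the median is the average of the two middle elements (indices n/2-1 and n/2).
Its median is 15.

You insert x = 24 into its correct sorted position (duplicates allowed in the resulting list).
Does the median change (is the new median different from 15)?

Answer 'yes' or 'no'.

Old median = 15
Insert x = 24
New median = 33/2
Changed? yes

Answer: yes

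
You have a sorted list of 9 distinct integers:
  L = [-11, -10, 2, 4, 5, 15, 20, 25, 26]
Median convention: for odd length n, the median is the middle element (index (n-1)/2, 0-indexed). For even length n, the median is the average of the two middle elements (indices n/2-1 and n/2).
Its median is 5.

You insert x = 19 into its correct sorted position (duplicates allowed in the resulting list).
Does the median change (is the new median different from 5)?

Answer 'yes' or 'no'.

Answer: yes

Derivation:
Old median = 5
Insert x = 19
New median = 10
Changed? yes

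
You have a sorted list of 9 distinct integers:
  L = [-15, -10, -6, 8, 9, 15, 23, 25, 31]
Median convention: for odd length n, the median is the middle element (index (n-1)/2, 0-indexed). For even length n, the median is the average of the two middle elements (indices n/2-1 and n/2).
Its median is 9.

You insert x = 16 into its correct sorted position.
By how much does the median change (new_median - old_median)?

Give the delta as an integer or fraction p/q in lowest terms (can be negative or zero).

Old median = 9
After inserting x = 16: new sorted = [-15, -10, -6, 8, 9, 15, 16, 23, 25, 31]
New median = 12
Delta = 12 - 9 = 3

Answer: 3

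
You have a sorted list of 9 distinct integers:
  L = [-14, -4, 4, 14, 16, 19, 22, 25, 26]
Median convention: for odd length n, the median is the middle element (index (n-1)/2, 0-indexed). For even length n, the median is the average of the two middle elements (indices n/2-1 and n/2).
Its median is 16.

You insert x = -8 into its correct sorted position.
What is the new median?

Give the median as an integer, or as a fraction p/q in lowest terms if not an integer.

Old list (sorted, length 9): [-14, -4, 4, 14, 16, 19, 22, 25, 26]
Old median = 16
Insert x = -8
Old length odd (9). Middle was index 4 = 16.
New length even (10). New median = avg of two middle elements.
x = -8: 1 elements are < x, 8 elements are > x.
New sorted list: [-14, -8, -4, 4, 14, 16, 19, 22, 25, 26]
New median = 15

Answer: 15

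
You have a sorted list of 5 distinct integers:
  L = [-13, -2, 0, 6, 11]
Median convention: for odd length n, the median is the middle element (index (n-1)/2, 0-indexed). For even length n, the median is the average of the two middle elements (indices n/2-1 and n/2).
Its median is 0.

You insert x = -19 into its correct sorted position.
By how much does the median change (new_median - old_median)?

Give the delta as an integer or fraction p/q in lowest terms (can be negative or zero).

Answer: -1

Derivation:
Old median = 0
After inserting x = -19: new sorted = [-19, -13, -2, 0, 6, 11]
New median = -1
Delta = -1 - 0 = -1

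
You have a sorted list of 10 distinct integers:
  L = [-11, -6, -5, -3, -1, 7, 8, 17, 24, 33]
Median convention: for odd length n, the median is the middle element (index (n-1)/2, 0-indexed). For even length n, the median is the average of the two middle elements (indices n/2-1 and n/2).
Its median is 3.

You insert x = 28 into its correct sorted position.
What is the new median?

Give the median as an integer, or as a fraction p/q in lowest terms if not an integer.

Answer: 7

Derivation:
Old list (sorted, length 10): [-11, -6, -5, -3, -1, 7, 8, 17, 24, 33]
Old median = 3
Insert x = 28
Old length even (10). Middle pair: indices 4,5 = -1,7.
New length odd (11). New median = single middle element.
x = 28: 9 elements are < x, 1 elements are > x.
New sorted list: [-11, -6, -5, -3, -1, 7, 8, 17, 24, 28, 33]
New median = 7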